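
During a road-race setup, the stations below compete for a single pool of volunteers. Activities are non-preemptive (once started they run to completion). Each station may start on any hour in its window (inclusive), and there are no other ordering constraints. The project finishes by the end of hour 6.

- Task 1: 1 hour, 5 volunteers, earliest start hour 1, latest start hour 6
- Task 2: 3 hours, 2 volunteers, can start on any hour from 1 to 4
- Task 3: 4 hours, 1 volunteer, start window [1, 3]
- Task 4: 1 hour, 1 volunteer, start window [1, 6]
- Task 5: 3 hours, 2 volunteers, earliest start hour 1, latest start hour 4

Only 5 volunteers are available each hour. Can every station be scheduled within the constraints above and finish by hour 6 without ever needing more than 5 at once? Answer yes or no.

Schedule Task 1@1, Task 2@2, Task 3@2, Task 4@2, Task 5@3: h1:5  h2:4  h3:5  h4:5  h5:3  h6:0 — peak 5 ≤ 5.

yes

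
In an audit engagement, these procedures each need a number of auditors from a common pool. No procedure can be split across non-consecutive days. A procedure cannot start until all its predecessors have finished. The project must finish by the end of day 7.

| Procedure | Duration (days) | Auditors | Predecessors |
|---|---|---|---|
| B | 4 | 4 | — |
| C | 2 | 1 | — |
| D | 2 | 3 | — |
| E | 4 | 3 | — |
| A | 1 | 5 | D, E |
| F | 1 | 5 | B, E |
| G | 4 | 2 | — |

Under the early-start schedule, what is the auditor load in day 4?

At early start, day 4 has: B, E, G.
Demand: 4 + 3 + 2 = 9.

9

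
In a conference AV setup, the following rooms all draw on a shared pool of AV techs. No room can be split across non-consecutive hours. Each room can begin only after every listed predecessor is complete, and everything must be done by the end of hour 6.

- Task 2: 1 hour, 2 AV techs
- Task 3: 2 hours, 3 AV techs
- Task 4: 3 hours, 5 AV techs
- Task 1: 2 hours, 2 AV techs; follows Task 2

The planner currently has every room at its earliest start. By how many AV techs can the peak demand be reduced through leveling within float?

5

Early-start peak: h1:10  h2:10  h3:7  h4:0  h5:0  h6:0 ⇒ 10.
Leveled (Task 2@1, Task 3@1, Task 4@4, Task 1@2): h1:5  h2:5  h3:2  h4:5  h5:5  h6:5 ⇒ 5.
Reduction 10 − 5 = 5.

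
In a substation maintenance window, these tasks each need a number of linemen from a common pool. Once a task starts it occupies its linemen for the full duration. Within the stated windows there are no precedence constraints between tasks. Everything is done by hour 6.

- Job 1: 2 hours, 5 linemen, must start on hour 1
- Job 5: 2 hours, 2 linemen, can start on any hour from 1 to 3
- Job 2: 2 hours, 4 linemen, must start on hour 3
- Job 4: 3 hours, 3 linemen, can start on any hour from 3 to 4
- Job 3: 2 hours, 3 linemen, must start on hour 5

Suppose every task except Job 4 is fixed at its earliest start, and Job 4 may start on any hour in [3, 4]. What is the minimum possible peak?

Job 4@3: h1:7  h2:7  h3:7  h4:7  h5:6  h6:3 → peak 7
Job 4@4: h1:7  h2:7  h3:4  h4:7  h5:6  h6:6 → peak 7
Best is Job 4@3, peak 7.

7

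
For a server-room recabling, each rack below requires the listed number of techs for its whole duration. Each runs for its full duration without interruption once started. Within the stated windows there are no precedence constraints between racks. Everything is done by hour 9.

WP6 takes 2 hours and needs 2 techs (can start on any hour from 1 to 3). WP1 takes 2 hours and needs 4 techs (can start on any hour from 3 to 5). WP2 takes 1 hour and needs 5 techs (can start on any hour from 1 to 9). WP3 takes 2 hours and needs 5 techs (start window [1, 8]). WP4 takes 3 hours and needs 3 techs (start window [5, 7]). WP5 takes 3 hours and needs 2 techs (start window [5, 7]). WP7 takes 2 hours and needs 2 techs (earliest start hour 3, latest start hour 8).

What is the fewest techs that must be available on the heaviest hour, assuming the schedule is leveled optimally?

7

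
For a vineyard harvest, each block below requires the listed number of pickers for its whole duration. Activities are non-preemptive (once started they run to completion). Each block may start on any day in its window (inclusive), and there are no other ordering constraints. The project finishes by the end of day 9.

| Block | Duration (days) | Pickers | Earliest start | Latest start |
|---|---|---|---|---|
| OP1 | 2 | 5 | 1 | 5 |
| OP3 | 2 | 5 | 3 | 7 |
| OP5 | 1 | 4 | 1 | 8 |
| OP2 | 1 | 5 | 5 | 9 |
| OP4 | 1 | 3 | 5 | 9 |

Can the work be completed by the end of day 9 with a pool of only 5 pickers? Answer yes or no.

yes

Schedule OP1@1, OP3@3, OP5@5, OP2@6, OP4@7: d1:5  d2:5  d3:5  d4:5  d5:4  d6:5  d7:3  d8:0  d9:0 — peak 5 ≤ 5.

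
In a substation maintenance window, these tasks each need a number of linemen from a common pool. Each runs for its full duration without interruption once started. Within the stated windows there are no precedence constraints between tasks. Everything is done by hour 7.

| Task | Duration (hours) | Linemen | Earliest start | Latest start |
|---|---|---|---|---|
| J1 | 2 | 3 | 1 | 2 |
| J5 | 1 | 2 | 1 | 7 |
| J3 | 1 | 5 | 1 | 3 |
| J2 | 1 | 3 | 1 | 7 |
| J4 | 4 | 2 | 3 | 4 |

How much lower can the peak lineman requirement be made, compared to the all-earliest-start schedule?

8

Early-start peak: h1:13  h2:3  h3:2  h4:2  h5:2  h6:2  h7:0 ⇒ 13.
Leveled (J1@1, J5@1, J3@3, J2@4, J4@4): h1:5  h2:3  h3:5  h4:5  h5:2  h6:2  h7:2 ⇒ 5.
Reduction 13 − 5 = 8.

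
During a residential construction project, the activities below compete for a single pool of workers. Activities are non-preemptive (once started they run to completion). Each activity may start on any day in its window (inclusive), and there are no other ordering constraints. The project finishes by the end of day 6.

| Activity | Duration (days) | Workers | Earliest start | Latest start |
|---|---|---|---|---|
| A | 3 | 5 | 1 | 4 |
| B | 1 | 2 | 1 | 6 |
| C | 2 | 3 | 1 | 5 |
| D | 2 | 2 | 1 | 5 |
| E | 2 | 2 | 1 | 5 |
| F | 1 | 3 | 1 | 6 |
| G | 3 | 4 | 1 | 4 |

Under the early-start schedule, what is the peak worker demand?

21

Early-start schedule: A@1, B@1, C@1, D@1, E@1, F@1, G@1.
Load per day: day 1: 21, day 2: 16, day 3: 9, day 4: 0, day 5: 0, day 6: 0.
Peak is 21.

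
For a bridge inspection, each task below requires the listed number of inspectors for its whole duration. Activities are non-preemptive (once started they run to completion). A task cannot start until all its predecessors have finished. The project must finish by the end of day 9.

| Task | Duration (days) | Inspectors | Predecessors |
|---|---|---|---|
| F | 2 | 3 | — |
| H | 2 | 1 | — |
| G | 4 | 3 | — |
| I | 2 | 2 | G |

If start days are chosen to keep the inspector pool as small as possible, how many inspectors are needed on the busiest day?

Early-start (F@1, H@1, G@1, I@5) gives peak 7: d1:7  d2:7  d3:3  d4:3  d5:2  d6:2  d7:0  d8:0  d9:0.
Shift H→7, G→3, I→7.
Schedule F@1, H@7, G@3, I@7: d1:3  d2:3  d3:3  d4:3  d5:3  d6:3  d7:3  d8:3  d9:0 — peak 3.
Total inspector-days = 24 over 9 days ⇒ peak ≥ ⌈24/9⌉ = 3, so 3 is optimal.

3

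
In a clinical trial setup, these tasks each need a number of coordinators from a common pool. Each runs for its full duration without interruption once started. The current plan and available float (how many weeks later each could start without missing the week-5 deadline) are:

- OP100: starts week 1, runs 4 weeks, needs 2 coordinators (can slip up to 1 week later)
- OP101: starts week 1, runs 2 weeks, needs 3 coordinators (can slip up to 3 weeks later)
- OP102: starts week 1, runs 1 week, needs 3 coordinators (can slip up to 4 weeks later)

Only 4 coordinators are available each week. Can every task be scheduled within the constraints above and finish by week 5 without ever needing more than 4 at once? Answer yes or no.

no

The minimum achievable peak is 5; 4 < 5, so no feasible schedule stays within the cap.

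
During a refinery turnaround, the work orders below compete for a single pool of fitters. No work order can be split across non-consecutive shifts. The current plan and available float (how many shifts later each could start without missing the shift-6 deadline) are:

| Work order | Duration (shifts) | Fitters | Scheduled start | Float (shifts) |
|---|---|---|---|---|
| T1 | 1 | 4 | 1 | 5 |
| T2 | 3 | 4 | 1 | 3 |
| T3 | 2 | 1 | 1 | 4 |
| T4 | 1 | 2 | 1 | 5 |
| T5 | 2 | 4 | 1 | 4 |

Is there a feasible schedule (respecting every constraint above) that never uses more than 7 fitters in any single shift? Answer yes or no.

yes

Schedule T1@1, T2@2, T3@1, T4@3, T5@5: s1:5  s2:5  s3:6  s4:4  s5:4  s6:4 — peak 6 ≤ 7.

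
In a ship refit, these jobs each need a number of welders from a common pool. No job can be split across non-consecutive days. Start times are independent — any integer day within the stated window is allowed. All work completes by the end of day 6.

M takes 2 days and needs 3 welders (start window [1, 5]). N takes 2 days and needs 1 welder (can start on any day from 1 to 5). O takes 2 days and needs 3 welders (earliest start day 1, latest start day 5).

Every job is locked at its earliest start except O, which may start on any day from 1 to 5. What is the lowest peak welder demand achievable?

4

O@1: d1:7  d2:7  d3:0  d4:0  d5:0  d6:0 → peak 7
O@2: d1:4  d2:7  d3:3  d4:0  d5:0  d6:0 → peak 7
O@3: d1:4  d2:4  d3:3  d4:3  d5:0  d6:0 → peak 4
O@4: d1:4  d2:4  d3:0  d4:3  d5:3  d6:0 → peak 4
O@5: d1:4  d2:4  d3:0  d4:0  d5:3  d6:3 → peak 4
Best is O@3, peak 4.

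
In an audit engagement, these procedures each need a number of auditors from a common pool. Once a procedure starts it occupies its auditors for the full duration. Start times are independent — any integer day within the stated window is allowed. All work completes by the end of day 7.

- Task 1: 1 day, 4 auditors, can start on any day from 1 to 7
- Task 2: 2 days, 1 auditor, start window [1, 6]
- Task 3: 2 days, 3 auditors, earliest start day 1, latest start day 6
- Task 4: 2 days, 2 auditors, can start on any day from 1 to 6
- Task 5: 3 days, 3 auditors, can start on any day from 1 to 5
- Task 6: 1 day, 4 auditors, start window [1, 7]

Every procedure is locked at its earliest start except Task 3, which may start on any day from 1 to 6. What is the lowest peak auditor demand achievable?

14

Task 3@1: d1:17  d2:9  d3:3  d4:0  d5:0  d6:0  d7:0 → peak 17
Task 3@2: d1:14  d2:9  d3:6  d4:0  d5:0  d6:0  d7:0 → peak 14
Task 3@3: d1:14  d2:6  d3:6  d4:3  d5:0  d6:0  d7:0 → peak 14
Task 3@4: d1:14  d2:6  d3:3  d4:3  d5:3  d6:0  d7:0 → peak 14
Task 3@5: d1:14  d2:6  d3:3  d4:0  d5:3  d6:3  d7:0 → peak 14
Task 3@6: d1:14  d2:6  d3:3  d4:0  d5:0  d6:3  d7:3 → peak 14
Best is Task 3@2, peak 14.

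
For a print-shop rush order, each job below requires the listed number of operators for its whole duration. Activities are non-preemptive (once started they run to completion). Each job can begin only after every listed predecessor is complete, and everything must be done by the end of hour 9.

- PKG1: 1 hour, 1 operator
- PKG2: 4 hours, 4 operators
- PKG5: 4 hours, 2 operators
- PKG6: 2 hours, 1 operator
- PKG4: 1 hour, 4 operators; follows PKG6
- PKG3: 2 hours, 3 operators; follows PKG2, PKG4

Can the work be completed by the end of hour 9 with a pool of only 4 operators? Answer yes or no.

no

Total operator-hours = 37; over 9 hours the average is 37/9 > 4, so some hour must exceed 4.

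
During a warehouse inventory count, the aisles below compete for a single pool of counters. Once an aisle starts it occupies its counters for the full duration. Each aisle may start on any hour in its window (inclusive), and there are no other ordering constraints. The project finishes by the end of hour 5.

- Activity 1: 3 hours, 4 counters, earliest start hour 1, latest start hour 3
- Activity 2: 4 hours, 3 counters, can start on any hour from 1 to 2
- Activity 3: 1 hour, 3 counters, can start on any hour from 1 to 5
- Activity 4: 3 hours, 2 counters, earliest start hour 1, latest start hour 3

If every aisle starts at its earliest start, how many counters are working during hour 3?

9

At early start, hour 3 has: Activity 1, Activity 2, Activity 4.
Demand: 4 + 3 + 2 = 9.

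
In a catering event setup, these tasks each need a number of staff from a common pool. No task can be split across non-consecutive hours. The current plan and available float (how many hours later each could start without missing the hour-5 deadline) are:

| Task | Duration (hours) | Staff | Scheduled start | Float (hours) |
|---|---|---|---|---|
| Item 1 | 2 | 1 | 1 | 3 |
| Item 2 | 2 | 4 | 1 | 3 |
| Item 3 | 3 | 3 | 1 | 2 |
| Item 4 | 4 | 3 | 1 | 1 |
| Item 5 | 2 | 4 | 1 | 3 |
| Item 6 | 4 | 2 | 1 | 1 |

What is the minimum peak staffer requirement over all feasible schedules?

12

Early-start (Item 1@1, Item 2@1, Item 3@1, Item 4@1, Item 5@1, Item 6@1) gives peak 17: h1:17  h2:17  h3:8  h4:5  h5:0.
Shift Item 3→3, Item 5→3.
Schedule Item 1@1, Item 2@1, Item 3@3, Item 4@1, Item 5@3, Item 6@1: h1:10  h2:10  h3:12  h4:12  h5:3 — peak 12.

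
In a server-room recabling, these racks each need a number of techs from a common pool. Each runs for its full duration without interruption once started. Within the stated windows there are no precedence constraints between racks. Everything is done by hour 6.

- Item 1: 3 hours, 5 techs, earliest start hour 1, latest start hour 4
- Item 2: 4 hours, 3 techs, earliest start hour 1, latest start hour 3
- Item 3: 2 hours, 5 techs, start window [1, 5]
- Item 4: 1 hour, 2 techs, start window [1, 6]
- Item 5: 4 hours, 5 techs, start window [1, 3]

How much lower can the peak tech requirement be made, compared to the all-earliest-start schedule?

7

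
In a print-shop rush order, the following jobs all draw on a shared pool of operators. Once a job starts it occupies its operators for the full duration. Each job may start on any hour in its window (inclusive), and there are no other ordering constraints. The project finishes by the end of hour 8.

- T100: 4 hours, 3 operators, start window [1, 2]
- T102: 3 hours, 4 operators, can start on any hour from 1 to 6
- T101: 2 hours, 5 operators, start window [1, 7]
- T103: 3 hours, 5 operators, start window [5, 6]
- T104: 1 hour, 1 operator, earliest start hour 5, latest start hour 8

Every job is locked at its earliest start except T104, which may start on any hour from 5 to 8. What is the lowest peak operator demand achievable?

12

T104@5: h1:12  h2:12  h3:7  h4:3  h5:6  h6:5  h7:5  h8:0 → peak 12
T104@6: h1:12  h2:12  h3:7  h4:3  h5:5  h6:6  h7:5  h8:0 → peak 12
T104@7: h1:12  h2:12  h3:7  h4:3  h5:5  h6:5  h7:6  h8:0 → peak 12
T104@8: h1:12  h2:12  h3:7  h4:3  h5:5  h6:5  h7:5  h8:1 → peak 12
Best is T104@5, peak 12.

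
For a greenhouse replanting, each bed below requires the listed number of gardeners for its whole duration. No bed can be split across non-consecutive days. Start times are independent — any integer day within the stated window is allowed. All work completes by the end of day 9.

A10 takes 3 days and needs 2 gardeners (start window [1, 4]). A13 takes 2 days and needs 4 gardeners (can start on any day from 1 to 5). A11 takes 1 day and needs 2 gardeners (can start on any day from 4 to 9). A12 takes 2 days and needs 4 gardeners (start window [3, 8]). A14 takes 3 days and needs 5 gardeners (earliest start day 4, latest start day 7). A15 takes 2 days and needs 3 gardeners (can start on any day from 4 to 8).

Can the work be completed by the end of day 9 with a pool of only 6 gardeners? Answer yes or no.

Schedule A10@1, A13@1, A11@4, A12@3, A14@5, A15@8: d1:6  d2:6  d3:6  d4:6  d5:5  d6:5  d7:5  d8:3  d9:3 — peak 6 ≤ 6.

yes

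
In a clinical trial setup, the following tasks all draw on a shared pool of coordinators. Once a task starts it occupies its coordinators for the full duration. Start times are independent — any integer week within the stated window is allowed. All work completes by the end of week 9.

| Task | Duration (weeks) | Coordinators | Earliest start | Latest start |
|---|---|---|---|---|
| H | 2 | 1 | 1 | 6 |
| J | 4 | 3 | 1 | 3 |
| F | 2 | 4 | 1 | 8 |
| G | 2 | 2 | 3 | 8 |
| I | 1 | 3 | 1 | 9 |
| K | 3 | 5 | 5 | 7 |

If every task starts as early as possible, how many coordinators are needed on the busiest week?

11

Early-start schedule: H@1, J@1, F@1, G@3, I@1, K@5.
Load per week: week 1: 11, week 2: 8, week 3: 5, week 4: 5, week 5: 5, week 6: 5, week 7: 5, week 8: 0, week 9: 0.
Peak is 11.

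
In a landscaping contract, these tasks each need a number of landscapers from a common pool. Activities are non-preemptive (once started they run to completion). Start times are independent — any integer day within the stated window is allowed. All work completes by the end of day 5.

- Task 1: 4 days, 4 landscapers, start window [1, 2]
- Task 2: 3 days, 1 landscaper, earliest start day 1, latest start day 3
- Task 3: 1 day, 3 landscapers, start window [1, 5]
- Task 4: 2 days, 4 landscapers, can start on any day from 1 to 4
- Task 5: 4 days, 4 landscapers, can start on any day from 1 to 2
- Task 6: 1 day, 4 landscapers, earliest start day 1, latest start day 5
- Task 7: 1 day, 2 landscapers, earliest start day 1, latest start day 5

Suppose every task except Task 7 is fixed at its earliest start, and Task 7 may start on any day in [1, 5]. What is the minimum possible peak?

Task 7@1: d1:22  d2:13  d3:9  d4:8  d5:0 → peak 22
Task 7@2: d1:20  d2:15  d3:9  d4:8  d5:0 → peak 20
Task 7@3: d1:20  d2:13  d3:11  d4:8  d5:0 → peak 20
Task 7@4: d1:20  d2:13  d3:9  d4:10  d5:0 → peak 20
Task 7@5: d1:20  d2:13  d3:9  d4:8  d5:2 → peak 20
Best is Task 7@2, peak 20.

20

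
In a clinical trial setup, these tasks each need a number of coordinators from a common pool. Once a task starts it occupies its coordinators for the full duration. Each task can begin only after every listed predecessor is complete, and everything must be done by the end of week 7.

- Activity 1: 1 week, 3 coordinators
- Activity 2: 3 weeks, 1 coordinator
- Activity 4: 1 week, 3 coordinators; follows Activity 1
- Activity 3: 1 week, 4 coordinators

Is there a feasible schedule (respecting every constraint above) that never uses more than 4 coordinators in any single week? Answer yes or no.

Schedule Activity 1@1, Activity 2@1, Activity 4@2, Activity 3@4: w1:4  w2:4  w3:1  w4:4  w5:0  w6:0  w7:0 — peak 4 ≤ 4.

yes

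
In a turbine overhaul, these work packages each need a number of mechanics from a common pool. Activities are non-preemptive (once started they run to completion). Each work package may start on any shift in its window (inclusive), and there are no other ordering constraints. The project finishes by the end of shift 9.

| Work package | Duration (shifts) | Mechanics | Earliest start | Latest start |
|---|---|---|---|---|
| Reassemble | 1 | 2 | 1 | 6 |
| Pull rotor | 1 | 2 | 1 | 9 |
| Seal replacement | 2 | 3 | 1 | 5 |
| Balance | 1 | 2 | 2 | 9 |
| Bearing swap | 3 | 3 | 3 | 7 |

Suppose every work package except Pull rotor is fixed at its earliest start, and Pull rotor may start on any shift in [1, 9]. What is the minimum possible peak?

Pull rotor@1: s1:7  s2:5  s3:3  s4:3  s5:3  s6:0  s7:0  s8:0  s9:0 → peak 7
Pull rotor@2: s1:5  s2:7  s3:3  s4:3  s5:3  s6:0  s7:0  s8:0  s9:0 → peak 7
Pull rotor@3: s1:5  s2:5  s3:5  s4:3  s5:3  s6:0  s7:0  s8:0  s9:0 → peak 5
Pull rotor@4: s1:5  s2:5  s3:3  s4:5  s5:3  s6:0  s7:0  s8:0  s9:0 → peak 5
Pull rotor@5: s1:5  s2:5  s3:3  s4:3  s5:5  s6:0  s7:0  s8:0  s9:0 → peak 5
Pull rotor@6: s1:5  s2:5  s3:3  s4:3  s5:3  s6:2  s7:0  s8:0  s9:0 → peak 5
Pull rotor@7: s1:5  s2:5  s3:3  s4:3  s5:3  s6:0  s7:2  s8:0  s9:0 → peak 5
Pull rotor@8: s1:5  s2:5  s3:3  s4:3  s5:3  s6:0  s7:0  s8:2  s9:0 → peak 5
Pull rotor@9: s1:5  s2:5  s3:3  s4:3  s5:3  s6:0  s7:0  s8:0  s9:2 → peak 5
Best is Pull rotor@3, peak 5.

5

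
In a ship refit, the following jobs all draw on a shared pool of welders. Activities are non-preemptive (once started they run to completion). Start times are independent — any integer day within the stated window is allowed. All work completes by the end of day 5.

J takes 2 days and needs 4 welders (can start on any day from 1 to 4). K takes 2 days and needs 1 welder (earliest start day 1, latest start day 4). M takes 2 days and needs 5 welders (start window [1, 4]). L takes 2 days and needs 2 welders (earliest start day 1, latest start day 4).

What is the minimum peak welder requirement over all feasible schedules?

6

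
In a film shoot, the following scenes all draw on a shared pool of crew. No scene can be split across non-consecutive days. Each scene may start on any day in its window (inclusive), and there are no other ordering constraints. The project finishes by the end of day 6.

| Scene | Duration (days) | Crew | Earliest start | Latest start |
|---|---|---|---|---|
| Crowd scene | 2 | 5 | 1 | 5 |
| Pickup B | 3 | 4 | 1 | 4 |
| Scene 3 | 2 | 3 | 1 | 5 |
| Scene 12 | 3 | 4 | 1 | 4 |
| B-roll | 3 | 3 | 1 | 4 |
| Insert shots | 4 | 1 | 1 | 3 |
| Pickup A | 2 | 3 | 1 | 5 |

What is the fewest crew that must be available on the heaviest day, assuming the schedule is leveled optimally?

11

Early-start (Crowd scene@1, Pickup B@1, Scene 3@1, Scene 12@1, B-roll@1, Insert shots@1, Pickup A@1) gives peak 23: d1:23  d2:23  d3:12  d4:1  d5:0  d6:0.
Shift Scene 3→3, Scene 12→4, B-roll→3, Pickup A→5.
Schedule Crowd scene@1, Pickup B@1, Scene 3@3, Scene 12@4, B-roll@3, Insert shots@1, Pickup A@5: d1:10  d2:10  d3:11  d4:11  d5:10  d6:7 — peak 11.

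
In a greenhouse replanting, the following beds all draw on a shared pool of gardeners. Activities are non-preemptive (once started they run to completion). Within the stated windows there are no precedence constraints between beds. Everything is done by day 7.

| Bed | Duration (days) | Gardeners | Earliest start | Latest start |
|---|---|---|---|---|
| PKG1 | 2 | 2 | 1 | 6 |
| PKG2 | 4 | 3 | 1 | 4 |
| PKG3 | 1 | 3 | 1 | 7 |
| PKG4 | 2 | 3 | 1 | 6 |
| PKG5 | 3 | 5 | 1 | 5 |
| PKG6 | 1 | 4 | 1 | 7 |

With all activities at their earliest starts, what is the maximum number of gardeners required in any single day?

Early-start schedule: PKG1@1, PKG2@1, PKG3@1, PKG4@1, PKG5@1, PKG6@1.
Load per day: day 1: 20, day 2: 13, day 3: 8, day 4: 3, day 5: 0, day 6: 0, day 7: 0.
Peak is 20.

20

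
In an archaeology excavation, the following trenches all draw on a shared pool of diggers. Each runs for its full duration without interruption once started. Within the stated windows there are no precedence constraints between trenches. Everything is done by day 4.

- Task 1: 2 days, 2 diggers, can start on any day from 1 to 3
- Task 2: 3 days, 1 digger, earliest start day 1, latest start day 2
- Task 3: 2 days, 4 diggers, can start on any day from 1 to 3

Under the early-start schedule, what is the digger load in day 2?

7

At early start, day 2 has: Task 1, Task 2, Task 3.
Demand: 2 + 1 + 4 = 7.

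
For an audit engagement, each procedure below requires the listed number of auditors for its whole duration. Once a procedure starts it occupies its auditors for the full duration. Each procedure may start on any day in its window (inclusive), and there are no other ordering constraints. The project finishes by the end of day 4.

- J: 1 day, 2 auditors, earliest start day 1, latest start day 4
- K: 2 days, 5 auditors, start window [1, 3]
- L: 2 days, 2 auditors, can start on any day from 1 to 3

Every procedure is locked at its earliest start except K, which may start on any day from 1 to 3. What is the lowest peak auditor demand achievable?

5

K@1: d1:9  d2:7  d3:0  d4:0 → peak 9
K@2: d1:4  d2:7  d3:5  d4:0 → peak 7
K@3: d1:4  d2:2  d3:5  d4:5 → peak 5
Best is K@3, peak 5.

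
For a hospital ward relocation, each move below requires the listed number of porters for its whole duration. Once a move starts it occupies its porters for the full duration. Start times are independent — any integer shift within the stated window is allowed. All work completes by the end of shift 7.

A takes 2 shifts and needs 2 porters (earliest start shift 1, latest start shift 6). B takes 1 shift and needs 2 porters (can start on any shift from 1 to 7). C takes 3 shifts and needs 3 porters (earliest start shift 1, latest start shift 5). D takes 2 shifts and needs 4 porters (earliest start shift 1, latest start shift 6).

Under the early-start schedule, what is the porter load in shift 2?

9

At early start, shift 2 has: A, C, D.
Demand: 2 + 3 + 4 = 9.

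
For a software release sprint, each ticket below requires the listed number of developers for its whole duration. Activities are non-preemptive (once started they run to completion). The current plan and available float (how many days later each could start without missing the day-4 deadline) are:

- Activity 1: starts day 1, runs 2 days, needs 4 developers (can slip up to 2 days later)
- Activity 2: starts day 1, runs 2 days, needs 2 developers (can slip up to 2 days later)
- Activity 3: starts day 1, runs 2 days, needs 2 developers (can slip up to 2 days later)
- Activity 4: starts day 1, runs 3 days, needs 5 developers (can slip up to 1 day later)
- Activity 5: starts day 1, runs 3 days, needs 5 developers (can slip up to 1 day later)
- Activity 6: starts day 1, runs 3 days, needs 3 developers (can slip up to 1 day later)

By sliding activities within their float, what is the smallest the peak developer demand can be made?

Early-start (Activity 1@1, Activity 2@1, Activity 3@1, Activity 4@1, Activity 5@1, Activity 6@1) gives peak 21: d1:21  d2:21  d3:13  d4:0.
Shift Activity 2→3, Activity 3→3.
Schedule Activity 1@1, Activity 2@3, Activity 3@3, Activity 4@1, Activity 5@1, Activity 6@1: d1:17  d2:17  d3:17  d4:4 — peak 17.

17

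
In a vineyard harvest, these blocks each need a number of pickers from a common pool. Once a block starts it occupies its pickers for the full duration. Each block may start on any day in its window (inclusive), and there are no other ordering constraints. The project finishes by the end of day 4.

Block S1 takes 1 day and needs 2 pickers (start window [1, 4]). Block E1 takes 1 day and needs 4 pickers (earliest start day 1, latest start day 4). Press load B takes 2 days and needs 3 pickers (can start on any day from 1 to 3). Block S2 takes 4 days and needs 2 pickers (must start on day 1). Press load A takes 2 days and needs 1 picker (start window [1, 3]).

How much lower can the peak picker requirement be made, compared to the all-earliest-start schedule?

6

Early-start peak: d1:12  d2:6  d3:2  d4:2 ⇒ 12.
Leveled (Block S1@1, Block E1@2, Press load B@3, Block S2@1, Press load A@3): d1:4  d2:6  d3:6  d4:6 ⇒ 6.
Reduction 12 − 6 = 6.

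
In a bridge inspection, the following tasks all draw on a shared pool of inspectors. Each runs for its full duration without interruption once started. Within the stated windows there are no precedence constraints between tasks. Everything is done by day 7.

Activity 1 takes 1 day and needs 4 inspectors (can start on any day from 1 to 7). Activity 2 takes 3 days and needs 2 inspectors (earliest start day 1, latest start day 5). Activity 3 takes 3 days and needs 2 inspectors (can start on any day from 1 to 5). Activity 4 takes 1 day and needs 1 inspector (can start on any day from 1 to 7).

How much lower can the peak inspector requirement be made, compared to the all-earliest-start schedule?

5

Early-start peak: d1:9  d2:4  d3:4  d4:0  d5:0  d6:0  d7:0 ⇒ 9.
Leveled (Activity 1@1, Activity 2@2, Activity 3@2, Activity 4@5): d1:4  d2:4  d3:4  d4:4  d5:1  d6:0  d7:0 ⇒ 4.
Reduction 9 − 4 = 5.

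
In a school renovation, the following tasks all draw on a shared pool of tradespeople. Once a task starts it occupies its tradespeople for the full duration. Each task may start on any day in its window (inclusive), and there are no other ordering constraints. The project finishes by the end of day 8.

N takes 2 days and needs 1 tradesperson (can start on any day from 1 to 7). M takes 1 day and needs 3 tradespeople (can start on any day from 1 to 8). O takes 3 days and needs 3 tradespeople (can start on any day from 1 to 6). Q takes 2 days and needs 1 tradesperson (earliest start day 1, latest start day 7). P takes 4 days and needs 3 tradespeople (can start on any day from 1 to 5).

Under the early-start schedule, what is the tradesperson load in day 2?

8

At early start, day 2 has: N, O, Q, P.
Demand: 1 + 3 + 1 + 3 = 8.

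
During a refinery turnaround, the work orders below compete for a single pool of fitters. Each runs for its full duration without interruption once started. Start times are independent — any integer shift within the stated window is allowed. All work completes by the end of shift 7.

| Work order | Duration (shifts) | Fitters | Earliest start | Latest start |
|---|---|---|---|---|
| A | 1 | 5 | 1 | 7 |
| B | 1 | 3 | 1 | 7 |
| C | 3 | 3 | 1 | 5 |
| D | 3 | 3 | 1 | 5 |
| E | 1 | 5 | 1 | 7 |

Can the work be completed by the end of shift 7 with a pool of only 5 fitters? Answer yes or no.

The minimum achievable peak is 6; 5 < 6, so no feasible schedule stays within the cap.

no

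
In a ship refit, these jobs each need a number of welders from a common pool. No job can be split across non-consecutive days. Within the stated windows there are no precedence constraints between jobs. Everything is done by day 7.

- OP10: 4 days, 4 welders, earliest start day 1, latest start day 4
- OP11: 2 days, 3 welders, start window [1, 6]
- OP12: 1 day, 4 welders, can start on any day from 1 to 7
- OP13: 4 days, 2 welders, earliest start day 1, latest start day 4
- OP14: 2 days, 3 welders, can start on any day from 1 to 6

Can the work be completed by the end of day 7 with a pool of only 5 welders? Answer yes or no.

no

Total welder-days = 40; over 7 days the average is 40/7 > 5, so some day must exceed 5.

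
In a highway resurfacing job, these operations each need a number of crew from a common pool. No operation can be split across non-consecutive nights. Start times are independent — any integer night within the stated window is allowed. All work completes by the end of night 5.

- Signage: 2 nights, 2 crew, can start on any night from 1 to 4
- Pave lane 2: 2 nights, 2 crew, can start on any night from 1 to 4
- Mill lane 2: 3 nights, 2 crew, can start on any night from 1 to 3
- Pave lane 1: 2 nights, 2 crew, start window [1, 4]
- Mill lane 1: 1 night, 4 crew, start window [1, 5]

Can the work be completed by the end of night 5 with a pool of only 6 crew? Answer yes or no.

yes

Schedule Signage@1, Pave lane 2@1, Mill lane 2@1, Pave lane 1@3, Mill lane 1@4: n1:6  n2:6  n3:4  n4:6  n5:0 — peak 6 ≤ 6.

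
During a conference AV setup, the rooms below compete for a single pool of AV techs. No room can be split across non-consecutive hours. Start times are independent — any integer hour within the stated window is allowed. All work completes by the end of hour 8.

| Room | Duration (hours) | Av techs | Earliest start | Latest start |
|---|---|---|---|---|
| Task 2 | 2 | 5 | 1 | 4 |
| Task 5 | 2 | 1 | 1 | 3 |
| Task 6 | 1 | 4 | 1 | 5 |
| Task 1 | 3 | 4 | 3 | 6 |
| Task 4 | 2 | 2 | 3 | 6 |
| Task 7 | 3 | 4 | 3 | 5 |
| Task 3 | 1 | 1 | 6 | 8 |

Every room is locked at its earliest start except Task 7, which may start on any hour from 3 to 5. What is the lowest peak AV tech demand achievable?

Task 7@3: h1:10  h2:6  h3:10  h4:10  h5:8  h6:1  h7:0  h8:0 → peak 10
Task 7@4: h1:10  h2:6  h3:6  h4:10  h5:8  h6:5  h7:0  h8:0 → peak 10
Task 7@5: h1:10  h2:6  h3:6  h4:6  h5:8  h6:5  h7:4  h8:0 → peak 10
Best is Task 7@3, peak 10.

10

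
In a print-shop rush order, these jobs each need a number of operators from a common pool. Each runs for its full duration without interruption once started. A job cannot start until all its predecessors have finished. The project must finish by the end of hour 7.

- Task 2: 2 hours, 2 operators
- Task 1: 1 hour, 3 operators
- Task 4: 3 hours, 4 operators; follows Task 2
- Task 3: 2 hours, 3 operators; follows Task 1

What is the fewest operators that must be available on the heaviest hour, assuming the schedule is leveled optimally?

Early-start (Task 2@1, Task 1@1, Task 4@3, Task 3@2) gives peak 7: h1:5  h2:5  h3:7  h4:4  h5:4  h6:0  h7:0.
Shift Task 3→6.
Schedule Task 2@1, Task 1@1, Task 4@3, Task 3@6: h1:5  h2:2  h3:4  h4:4  h5:4  h6:3  h7:3 — peak 5.

5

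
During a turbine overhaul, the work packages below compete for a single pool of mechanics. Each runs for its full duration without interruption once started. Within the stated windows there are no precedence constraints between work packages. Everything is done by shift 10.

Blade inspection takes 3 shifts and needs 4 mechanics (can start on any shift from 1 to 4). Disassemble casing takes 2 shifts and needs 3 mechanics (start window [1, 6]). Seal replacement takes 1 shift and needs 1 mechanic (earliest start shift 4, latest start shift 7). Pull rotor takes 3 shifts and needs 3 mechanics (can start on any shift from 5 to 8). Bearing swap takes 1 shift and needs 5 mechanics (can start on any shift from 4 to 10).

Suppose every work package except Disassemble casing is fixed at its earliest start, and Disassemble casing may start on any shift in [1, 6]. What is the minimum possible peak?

Disassemble casing@1: s1:7  s2:7  s3:4  s4:6  s5:3  s6:3  s7:3  s8:0  s9:0  s10:0 → peak 7
Disassemble casing@2: s1:4  s2:7  s3:7  s4:6  s5:3  s6:3  s7:3  s8:0  s9:0  s10:0 → peak 7
Disassemble casing@3: s1:4  s2:4  s3:7  s4:9  s5:3  s6:3  s7:3  s8:0  s9:0  s10:0 → peak 9
Disassemble casing@4: s1:4  s2:4  s3:4  s4:9  s5:6  s6:3  s7:3  s8:0  s9:0  s10:0 → peak 9
Disassemble casing@5: s1:4  s2:4  s3:4  s4:6  s5:6  s6:6  s7:3  s8:0  s9:0  s10:0 → peak 6
Disassemble casing@6: s1:4  s2:4  s3:4  s4:6  s5:3  s6:6  s7:6  s8:0  s9:0  s10:0 → peak 6
Best is Disassemble casing@5, peak 6.

6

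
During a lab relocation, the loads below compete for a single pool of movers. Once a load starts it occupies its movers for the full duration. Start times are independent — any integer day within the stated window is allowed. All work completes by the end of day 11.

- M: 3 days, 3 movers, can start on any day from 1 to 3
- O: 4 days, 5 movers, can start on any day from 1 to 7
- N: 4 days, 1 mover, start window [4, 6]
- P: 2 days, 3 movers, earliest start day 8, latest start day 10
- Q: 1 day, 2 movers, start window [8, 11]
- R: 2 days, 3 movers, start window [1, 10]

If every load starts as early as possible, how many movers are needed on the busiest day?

11

Early-start schedule: M@1, O@1, N@4, P@8, Q@8, R@1.
Load per day: day 1: 11, day 2: 11, day 3: 8, day 4: 6, day 5: 1, day 6: 1, day 7: 1, day 8: 5, day 9: 3, day 10: 0, day 11: 0.
Peak is 11.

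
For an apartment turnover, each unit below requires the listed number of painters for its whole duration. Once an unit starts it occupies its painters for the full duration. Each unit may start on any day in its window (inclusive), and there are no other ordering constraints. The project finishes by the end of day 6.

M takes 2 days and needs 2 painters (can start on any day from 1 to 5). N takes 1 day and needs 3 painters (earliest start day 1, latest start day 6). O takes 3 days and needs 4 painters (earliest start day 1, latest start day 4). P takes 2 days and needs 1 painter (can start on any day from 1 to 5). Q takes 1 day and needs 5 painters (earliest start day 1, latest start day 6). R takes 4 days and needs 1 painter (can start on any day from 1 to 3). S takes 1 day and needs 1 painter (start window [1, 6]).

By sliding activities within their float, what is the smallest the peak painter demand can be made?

6

Early-start (M@1, N@1, O@1, P@1, Q@1, R@1, S@1) gives peak 17: d1:17  d2:8  d3:5  d4:1  d5:0  d6:0.
Shift O→2, P→3, Q→5, R→3.
Schedule M@1, N@1, O@2, P@3, Q@5, R@3, S@1: d1:6  d2:6  d3:6  d4:6  d5:6  d6:1 — peak 6.
Total painter-days = 31 over 6 days ⇒ peak ≥ ⌈31/6⌉ = 6, so 6 is optimal.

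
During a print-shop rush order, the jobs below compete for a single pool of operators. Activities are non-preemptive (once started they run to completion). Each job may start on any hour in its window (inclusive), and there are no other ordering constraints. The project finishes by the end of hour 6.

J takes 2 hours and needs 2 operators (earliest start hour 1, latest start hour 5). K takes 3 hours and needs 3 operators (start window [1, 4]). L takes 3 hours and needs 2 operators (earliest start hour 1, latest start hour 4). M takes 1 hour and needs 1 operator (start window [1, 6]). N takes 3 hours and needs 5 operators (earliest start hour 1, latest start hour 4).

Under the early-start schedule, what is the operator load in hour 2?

12

At early start, hour 2 has: J, K, L, N.
Demand: 2 + 3 + 2 + 5 = 12.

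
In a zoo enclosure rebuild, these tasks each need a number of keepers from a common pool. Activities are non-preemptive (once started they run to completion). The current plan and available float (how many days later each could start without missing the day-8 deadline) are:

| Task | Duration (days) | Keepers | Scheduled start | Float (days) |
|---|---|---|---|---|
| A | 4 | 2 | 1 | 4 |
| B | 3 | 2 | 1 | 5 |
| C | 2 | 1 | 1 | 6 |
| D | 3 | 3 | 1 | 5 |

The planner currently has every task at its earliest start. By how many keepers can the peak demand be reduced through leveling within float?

Early-start peak: d1:8  d2:8  d3:7  d4:2  d5:0  d6:0  d7:0  d8:0 ⇒ 8.
Leveled (A@1, B@1, C@4, D@5): d1:4  d2:4  d3:4  d4:3  d5:4  d6:3  d7:3  d8:0 ⇒ 4.
Reduction 8 − 4 = 4.

4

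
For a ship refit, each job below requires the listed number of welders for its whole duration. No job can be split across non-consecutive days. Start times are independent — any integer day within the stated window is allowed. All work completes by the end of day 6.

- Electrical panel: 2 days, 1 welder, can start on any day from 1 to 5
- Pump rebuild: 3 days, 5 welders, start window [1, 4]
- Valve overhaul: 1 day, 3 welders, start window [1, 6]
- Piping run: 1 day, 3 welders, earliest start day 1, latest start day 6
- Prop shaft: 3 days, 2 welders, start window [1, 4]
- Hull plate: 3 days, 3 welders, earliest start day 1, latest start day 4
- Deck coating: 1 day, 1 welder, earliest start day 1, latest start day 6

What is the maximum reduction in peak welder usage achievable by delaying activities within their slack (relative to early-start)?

Early-start peak: d1:18  d2:11  d3:10  d4:0  d5:0  d6:0 ⇒ 18.
Leveled (Electrical panel@1, Pump rebuild@4, Valve overhaul@1, Piping run@2, Prop shaft@3, Hull plate@1, Deck coating@3): d1:7  d2:7  d3:6  d4:7  d5:7  d6:5 ⇒ 7.
Reduction 18 − 7 = 11.

11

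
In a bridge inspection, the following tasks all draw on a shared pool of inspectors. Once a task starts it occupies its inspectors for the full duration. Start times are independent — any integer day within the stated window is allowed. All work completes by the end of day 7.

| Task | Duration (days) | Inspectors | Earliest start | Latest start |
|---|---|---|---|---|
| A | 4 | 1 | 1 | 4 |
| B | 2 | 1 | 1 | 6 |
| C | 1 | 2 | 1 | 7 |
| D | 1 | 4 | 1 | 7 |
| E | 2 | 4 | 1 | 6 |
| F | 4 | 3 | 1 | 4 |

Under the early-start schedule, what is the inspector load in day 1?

15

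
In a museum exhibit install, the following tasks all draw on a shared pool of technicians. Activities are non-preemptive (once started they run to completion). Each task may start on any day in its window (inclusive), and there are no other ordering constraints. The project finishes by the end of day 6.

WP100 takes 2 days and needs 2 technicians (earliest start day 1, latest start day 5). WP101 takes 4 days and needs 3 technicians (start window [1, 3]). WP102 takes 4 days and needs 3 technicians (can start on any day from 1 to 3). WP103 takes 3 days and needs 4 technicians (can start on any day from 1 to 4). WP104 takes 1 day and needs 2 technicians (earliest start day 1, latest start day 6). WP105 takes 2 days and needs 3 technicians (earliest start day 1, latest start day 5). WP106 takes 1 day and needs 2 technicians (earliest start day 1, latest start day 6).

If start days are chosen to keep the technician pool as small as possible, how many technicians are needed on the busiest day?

Early-start (WP100@1, WP101@1, WP102@1, WP103@1, WP104@1, WP105@1, WP106@1) gives peak 19: d1:19  d2:15  d3:10  d4:6  d5:0  d6:0.
Shift WP103→3, WP105→5, WP106→2.
Schedule WP100@1, WP101@1, WP102@1, WP103@3, WP104@1, WP105@5, WP106@2: d1:10  d2:10  d3:10  d4:10  d5:7  d6:3 — peak 10.

10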